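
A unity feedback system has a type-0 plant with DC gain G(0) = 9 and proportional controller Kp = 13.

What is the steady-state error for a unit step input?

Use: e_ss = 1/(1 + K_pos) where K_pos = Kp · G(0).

K_pos = Kp · G(0) = 13 × 9 = 117. e_ss = 1/(1 + 117) = 0.0085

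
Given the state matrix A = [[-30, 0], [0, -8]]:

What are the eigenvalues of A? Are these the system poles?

For diagonal matrix, eigenvalues are diagonal entries: λ₁ = -30, λ₂ = -8. Eigenvalues of A = system poles.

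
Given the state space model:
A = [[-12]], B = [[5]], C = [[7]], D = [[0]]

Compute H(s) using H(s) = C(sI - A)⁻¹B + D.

(sI - A)⁻¹ = 1/(s + 12). H(s) = 7 × 5/(s + 12) + 0 = 35/(s + 12).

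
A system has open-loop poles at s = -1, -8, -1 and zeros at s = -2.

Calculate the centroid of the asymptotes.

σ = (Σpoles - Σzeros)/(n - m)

σ = (Σpoles - Σzeros)/(n - m) = (-10 - (-2))/(3 - 1) = -8/2 = -4.0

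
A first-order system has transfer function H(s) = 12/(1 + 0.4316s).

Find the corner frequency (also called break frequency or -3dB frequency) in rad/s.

Corner frequency = 1/τ = 1/0.4316 = 2.317 rad/s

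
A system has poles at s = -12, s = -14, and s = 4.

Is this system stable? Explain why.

Pole(s) at s = 4 are not in the left half-plane. System is unstable.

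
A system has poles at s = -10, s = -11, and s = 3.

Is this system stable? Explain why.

Pole(s) at s = 3 are not in the left half-plane. System is unstable.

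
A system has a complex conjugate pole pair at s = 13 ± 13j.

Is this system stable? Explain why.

Real part of poles is 13 (> 0, right half-plane). Unstable.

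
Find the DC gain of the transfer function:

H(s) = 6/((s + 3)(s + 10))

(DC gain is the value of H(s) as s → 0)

DC gain = H(0) = 6/(3 × 10) = 6/30 = 0.2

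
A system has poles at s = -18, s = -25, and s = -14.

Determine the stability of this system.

All poles are in the left half-plane. System is stable.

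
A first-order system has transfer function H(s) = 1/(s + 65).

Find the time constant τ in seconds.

For H(s) = 1/(s + 1/τ), the pole is at -1/τ = -65, so τ = 1/65 = 0.0154 s.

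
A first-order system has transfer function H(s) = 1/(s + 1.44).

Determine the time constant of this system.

For H(s) = 1/(s + 1/τ), the pole is at -1/τ = -1.44, so τ = 1/1.44 = 0.6944 s.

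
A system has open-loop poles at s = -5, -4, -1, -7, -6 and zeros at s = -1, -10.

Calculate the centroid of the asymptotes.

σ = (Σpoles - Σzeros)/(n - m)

σ = (Σpoles - Σzeros)/(n - m) = (-23 - (-11))/(5 - 2) = -12/3 = -4.0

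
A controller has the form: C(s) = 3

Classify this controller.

This is a Proportional (P) controller.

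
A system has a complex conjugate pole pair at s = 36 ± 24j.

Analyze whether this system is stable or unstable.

Real part of poles is 36 (> 0, right half-plane). Unstable.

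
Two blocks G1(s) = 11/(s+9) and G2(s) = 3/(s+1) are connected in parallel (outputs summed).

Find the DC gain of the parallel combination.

Parallel: G_eq = G1 + G2. DC gain = G1(0) + G2(0) = 11/9 + 3/1 = 1.2222 + 3 = 4.2222.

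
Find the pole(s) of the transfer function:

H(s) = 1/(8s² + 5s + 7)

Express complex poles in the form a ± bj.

Discriminant = 5² - 4×8×7 = 25 - 224 = -199 < 0, so the poles are a complex conjugate pair s = (-5 ± j√199)/(2×8). Real part = -5/(2×8) = -5/16 = -0.3125; imaginary part = ±√199/(2×8) ≈ 0.8817. Poles: s = -0.3125 ± 0.8817j.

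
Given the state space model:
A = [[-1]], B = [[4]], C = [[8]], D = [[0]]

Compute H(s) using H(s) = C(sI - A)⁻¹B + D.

(sI - A)⁻¹ = 1/(s + 1). H(s) = 8 × 4/(s + 1) + 0 = 32/(s + 1).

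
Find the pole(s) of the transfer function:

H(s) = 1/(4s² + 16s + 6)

Discriminant = 16² - 4×4×6 = 256 - 96 = 160 > 0, so two distinct real poles. Using quadratic formula: s = (-16 ± √160)/(2×4) = (-16 ± √160)/8, with √160 ≈ 12.6491. s₁ ≈ -0.4189, s₂ ≈ -3.5811. Poles: s₁ = -0.4189, s₂ = -3.5811.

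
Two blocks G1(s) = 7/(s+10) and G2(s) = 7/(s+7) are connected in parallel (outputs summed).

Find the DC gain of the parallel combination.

Parallel: G_eq = G1 + G2. DC gain = G1(0) + G2(0) = 7/10 + 7/7 = 0.7 + 1 = 1.7.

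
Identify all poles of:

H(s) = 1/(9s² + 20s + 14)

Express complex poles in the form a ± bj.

Discriminant = 20² - 4×9×14 = 400 - 504 = -104 < 0, so the poles are a complex conjugate pair s = (-20 ± j√104)/(2×9). Real part = -20/(2×9) = -20/18 ≈ -1.1111; imaginary part = ±√104/(2×9) ≈ 0.5666. Poles: s = -1.1111 ± 0.5666j.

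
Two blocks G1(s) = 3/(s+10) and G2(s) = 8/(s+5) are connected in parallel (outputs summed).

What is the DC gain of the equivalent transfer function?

Parallel: G_eq = G1 + G2. DC gain = G1(0) + G2(0) = 3/10 + 8/5 = 0.3 + 1.6 = 1.9.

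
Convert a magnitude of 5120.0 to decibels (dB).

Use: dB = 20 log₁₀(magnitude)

dB = 20 log₁₀(5120.0) = 74.2 dB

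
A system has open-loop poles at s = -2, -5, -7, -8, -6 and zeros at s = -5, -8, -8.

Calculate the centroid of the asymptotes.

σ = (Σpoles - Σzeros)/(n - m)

σ = (Σpoles - Σzeros)/(n - m) = (-28 - (-21))/(5 - 3) = -7/2 = -3.5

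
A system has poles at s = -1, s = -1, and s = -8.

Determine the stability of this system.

All poles are in the left half-plane. System is stable.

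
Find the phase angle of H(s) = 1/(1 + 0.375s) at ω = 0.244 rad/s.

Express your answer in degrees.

Phase = -arctan(ωτ) = -arctan(0.244 × 0.375) = -5.2°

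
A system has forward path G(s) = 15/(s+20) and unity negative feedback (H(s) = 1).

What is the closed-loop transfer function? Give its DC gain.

T(s) = G/(1+GH) = [15/(s+20)] / [1 + 15/(s+20)] = 15/(s+20+15) = 15/(s+35). DC gain = 15/35 = 0.4286.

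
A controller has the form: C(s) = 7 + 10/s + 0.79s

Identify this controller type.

This is a Proportional-Integral-Derivative (PID) controller.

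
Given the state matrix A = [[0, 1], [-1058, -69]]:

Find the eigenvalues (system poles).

det(A - λI) = λ² - (-69)λ + 1058 = (λ - (-46))(λ - (-23)). Eigenvalues: -46, -23.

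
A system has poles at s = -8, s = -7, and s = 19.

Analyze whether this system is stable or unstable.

Pole(s) at s = 19 are not in the left half-plane. System is unstable.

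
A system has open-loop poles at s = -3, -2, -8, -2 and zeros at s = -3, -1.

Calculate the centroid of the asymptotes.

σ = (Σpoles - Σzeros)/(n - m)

σ = (Σpoles - Σzeros)/(n - m) = (-15 - (-4))/(4 - 2) = -11/2 = -5.5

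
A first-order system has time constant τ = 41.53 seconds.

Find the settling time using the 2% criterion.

For first-order system, 2% settling time ≈ 4τ = 4 × 41.53 = 166.12 s.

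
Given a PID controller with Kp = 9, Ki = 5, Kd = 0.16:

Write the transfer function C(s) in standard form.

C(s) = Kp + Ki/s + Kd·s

Substituting values: C(s) = 9 + 5/s + 0.16s = (0.16s² + 9s + 5)/s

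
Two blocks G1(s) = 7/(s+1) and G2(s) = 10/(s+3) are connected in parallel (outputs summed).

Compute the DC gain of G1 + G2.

Parallel: G_eq = G1 + G2. DC gain = G1(0) + G2(0) = 7/1 + 10/3 = 7 + 3.3333 = 10.3333.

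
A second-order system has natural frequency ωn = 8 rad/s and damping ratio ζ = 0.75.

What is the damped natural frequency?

ωd = ωn√(1 - ζ²) = 8√(1 - 0.75²) = 5.29 rad/s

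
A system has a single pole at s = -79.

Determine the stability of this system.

Pole at s = -79 is in the left half-plane. Stable.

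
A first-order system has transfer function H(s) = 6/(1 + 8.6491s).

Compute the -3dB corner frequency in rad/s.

Corner frequency = 1/τ = 1/8.6491 = 0.116 rad/s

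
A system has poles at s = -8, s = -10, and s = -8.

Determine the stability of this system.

All poles are in the left half-plane. System is stable.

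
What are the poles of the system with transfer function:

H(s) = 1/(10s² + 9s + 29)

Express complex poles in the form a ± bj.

Discriminant = 9² - 4×10×29 = 81 - 1160 = -1079 < 0, so the poles are a complex conjugate pair s = (-9 ± j√1079)/(2×10). Real part = -9/(2×10) = -9/20 = -0.45; imaginary part = ±√1079/(2×10) ≈ 1.6424. Poles: s = -0.45 ± 1.6424j.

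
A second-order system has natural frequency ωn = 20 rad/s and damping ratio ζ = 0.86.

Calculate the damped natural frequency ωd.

ωd = ωn√(1 - ζ²) = 20√(1 - 0.86²) = 10.21 rad/s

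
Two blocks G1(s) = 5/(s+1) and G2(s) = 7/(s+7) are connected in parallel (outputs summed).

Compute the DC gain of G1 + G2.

Parallel: G_eq = G1 + G2. DC gain = G1(0) + G2(0) = 5/1 + 7/7 = 5 + 1 = 6.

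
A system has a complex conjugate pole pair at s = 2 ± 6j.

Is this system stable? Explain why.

Real part of poles is 2 (> 0, right half-plane). Unstable.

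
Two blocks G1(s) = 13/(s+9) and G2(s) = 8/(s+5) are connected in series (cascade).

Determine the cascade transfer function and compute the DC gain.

Series: multiply transfer functions. G_eq = 13/(s+9) × 8/(s+5) = 104/((s+9)(s+5)). DC gain = 104/(9×5) = 2.3111.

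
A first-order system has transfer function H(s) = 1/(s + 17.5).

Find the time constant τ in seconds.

For H(s) = 1/(s + 1/τ), the pole is at -1/τ = -17.5, so τ = 1/17.5 = 0.0571 s.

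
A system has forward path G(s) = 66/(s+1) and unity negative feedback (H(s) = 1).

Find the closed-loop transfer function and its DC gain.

T(s) = G/(1+GH) = [66/(s+1)] / [1 + 66/(s+1)] = 66/(s+1+66) = 66/(s+67). DC gain = 66/67 = 0.9851.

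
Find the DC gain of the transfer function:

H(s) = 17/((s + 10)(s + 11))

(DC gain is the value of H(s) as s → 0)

DC gain = H(0) = 17/(10 × 11) = 17/110 = 0.1545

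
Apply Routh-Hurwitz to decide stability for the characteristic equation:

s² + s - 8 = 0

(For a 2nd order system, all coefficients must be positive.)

Coefficients: 1, 1, -8. c=-8 not positive, so system is unstable.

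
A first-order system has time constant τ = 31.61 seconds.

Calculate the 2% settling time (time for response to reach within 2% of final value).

For first-order system, 2% settling time ≈ 4τ = 4 × 31.61 = 126.44 s.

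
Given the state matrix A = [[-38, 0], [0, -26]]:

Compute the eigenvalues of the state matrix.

For diagonal matrix, eigenvalues are diagonal entries: λ₁ = -38, λ₂ = -26.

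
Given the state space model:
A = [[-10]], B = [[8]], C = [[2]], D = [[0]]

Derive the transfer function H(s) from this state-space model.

(sI - A)⁻¹ = 1/(s + 10). H(s) = 2 × 8/(s + 10) + 0 = 16/(s + 10).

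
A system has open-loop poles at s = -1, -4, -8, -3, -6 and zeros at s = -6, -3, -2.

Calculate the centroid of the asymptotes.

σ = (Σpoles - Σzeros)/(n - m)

σ = (Σpoles - Σzeros)/(n - m) = (-22 - (-11))/(5 - 3) = -11/2 = -5.5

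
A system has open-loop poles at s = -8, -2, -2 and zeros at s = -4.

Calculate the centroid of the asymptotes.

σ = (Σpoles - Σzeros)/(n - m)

σ = (Σpoles - Σzeros)/(n - m) = (-12 - (-4))/(3 - 1) = -8/2 = -4.0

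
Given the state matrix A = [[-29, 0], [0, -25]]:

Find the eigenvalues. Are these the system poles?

For diagonal matrix, eigenvalues are diagonal entries: λ₁ = -29, λ₂ = -25. Eigenvalues of A = system poles.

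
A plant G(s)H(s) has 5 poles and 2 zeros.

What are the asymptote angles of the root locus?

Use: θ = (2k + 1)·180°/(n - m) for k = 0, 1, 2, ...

n - m = 5 - 2 = 3. Angles: θk = (2k + 1)·180°/3 = 60°, 180°, 300°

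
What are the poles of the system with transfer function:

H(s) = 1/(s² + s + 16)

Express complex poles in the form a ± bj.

Discriminant = 1² - 4×1×16 = 1 - 64 = -63 < 0, so the poles are a complex conjugate pair s = (-1 ± j√63)/(2×1). Real part = -1/(2×1) = -1/2 = -0.5; imaginary part = ±√63/(2×1) ≈ 3.9686. Poles: s = -0.5 ± 3.9686j.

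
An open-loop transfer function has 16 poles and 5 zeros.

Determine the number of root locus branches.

Root locus has n branches where n = number of poles = 16.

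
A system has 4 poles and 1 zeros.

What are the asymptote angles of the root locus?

n - m = 4 - 1 = 3. Angles: θk = (2k + 1)·180°/3 = 60°, 180°, 300°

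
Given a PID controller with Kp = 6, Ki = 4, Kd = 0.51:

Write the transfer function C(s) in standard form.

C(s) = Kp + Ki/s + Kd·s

Substituting values: C(s) = 6 + 4/s + 0.51s = (0.51s² + 6s + 4)/s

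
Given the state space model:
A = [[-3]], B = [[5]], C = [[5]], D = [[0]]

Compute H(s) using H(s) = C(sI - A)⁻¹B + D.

(sI - A)⁻¹ = 1/(s + 3). H(s) = 5 × 5/(s + 3) + 0 = 25/(s + 3).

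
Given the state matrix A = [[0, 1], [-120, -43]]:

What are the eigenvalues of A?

det(A - λI) = λ² - (-43)λ + 120 = (λ - (-3))(λ - (-40)). Eigenvalues: -3, -40.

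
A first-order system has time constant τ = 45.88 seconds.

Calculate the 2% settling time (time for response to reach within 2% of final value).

For first-order system, 2% settling time ≈ 4τ = 4 × 45.88 = 183.52 s.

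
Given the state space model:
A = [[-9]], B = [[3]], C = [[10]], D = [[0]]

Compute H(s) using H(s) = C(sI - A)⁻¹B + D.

(sI - A)⁻¹ = 1/(s + 9). H(s) = 10 × 3/(s + 9) + 0 = 30/(s + 9).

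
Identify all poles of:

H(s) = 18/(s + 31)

Pole is where denominator = 0: s + 31 = 0, so s = -31.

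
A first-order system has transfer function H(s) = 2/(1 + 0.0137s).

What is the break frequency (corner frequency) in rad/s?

Corner frequency = 1/τ = 1/0.0137 = 72.993 rad/s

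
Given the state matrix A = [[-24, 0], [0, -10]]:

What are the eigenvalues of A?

For diagonal matrix, eigenvalues are diagonal entries: λ₁ = -24, λ₂ = -10.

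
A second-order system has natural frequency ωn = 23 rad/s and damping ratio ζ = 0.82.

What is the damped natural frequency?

ωd = ωn√(1 - ζ²) = 23√(1 - 0.82²) = 13.16 rad/s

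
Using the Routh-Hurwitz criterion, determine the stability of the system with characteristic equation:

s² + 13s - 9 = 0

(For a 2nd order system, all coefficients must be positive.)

Coefficients: 1, 13, -9. c=-9 not positive, so system is unstable.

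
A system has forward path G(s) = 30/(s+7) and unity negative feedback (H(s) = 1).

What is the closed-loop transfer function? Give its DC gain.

T(s) = G/(1+GH) = [30/(s+7)] / [1 + 30/(s+7)] = 30/(s+7+30) = 30/(s+37). DC gain = 30/37 = 0.8108.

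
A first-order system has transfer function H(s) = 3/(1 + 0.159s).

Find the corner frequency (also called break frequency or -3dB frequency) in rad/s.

Corner frequency = 1/τ = 1/0.159 = 6.289 rad/s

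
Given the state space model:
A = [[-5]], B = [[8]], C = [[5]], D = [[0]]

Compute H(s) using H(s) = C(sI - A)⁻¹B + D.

(sI - A)⁻¹ = 1/(s + 5). H(s) = 5 × 8/(s + 5) + 0 = 40/(s + 5).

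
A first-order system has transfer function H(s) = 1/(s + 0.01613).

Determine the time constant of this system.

For H(s) = 1/(s + 1/τ), the pole is at -1/τ = -0.01613, so τ = 1/0.01613 = 62 s.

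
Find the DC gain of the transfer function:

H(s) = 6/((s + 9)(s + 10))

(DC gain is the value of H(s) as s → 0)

DC gain = H(0) = 6/(9 × 10) = 6/90 = 0.0667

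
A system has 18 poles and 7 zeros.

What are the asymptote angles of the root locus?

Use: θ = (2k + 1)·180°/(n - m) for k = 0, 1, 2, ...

n - m = 18 - 7 = 11. Angles: θk = (2k + 1)·180°/11 = 16.36°, 49.09°, 81.82°, 114.55°, 147.27°, 180°, 212.73°, 245.45°, 278.18°, 310.91°, 343.64°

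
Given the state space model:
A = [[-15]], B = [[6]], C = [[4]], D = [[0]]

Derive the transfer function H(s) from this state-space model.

(sI - A)⁻¹ = 1/(s + 15). H(s) = 4 × 6/(s + 15) + 0 = 24/(s + 15).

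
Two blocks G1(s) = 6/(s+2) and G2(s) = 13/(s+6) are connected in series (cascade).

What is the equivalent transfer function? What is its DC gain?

Series: multiply transfer functions. G_eq = 6/(s+2) × 13/(s+6) = 78/((s+2)(s+6)). DC gain = 78/(2×6) = 6.5.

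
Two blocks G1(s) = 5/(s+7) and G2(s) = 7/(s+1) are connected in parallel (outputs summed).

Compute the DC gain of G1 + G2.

Parallel: G_eq = G1 + G2. DC gain = G1(0) + G2(0) = 5/7 + 7/1 = 0.7143 + 7 = 7.7143.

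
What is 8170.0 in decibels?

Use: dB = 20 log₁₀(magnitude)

dB = 20 log₁₀(8170.0) = 78.2 dB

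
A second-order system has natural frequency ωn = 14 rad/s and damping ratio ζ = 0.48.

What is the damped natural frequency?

ωd = ωn√(1 - ζ²) = 14√(1 - 0.48²) = 12.28 rad/s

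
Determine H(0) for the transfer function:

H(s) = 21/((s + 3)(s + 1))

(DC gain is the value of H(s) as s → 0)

DC gain = H(0) = 21/(3 × 1) = 21/3 = 7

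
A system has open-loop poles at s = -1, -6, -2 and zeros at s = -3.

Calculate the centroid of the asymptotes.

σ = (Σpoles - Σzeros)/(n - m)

σ = (Σpoles - Σzeros)/(n - m) = (-9 - (-3))/(3 - 1) = -6/2 = -3.0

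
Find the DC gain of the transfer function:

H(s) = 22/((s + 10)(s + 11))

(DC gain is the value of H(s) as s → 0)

DC gain = H(0) = 22/(10 × 11) = 22/110 = 0.2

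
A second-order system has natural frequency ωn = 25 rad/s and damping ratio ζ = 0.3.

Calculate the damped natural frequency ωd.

ωd = ωn√(1 - ζ²) = 25√(1 - 0.3²) = 23.85 rad/s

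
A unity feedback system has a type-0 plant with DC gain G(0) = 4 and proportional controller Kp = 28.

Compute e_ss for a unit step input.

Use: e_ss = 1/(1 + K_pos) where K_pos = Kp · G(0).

K_pos = Kp · G(0) = 28 × 4 = 112. e_ss = 1/(1 + 112) = 0.0088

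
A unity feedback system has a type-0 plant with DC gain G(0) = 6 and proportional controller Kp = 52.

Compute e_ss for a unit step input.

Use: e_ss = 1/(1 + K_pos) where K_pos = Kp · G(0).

K_pos = Kp · G(0) = 52 × 6 = 312. e_ss = 1/(1 + 312) = 0.0032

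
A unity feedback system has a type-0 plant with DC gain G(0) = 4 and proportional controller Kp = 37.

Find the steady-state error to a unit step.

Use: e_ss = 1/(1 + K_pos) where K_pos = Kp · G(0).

K_pos = Kp · G(0) = 37 × 4 = 148. e_ss = 1/(1 + 148) = 0.0067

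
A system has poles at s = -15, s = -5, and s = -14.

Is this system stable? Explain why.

All poles are in the left half-plane. System is stable.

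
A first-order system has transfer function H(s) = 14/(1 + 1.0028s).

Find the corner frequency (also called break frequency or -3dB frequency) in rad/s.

Corner frequency = 1/τ = 1/1.0028 = 0.997 rad/s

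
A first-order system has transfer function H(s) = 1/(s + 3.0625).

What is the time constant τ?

For H(s) = 1/(s + 1/τ), the pole is at -1/τ = -3.0625, so τ = 1/3.0625 = 0.3265 s.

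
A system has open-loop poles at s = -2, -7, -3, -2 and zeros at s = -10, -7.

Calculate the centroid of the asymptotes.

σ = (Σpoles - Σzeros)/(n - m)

σ = (Σpoles - Σzeros)/(n - m) = (-14 - (-17))/(4 - 2) = 3/2 = 1.5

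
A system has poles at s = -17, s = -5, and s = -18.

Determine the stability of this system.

All poles are in the left half-plane. System is stable.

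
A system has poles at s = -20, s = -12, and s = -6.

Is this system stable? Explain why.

All poles are in the left half-plane. System is stable.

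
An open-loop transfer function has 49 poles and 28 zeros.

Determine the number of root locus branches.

Root locus has n branches where n = number of poles = 49.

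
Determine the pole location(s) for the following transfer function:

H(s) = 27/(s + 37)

Pole is where denominator = 0: s + 37 = 0, so s = -37.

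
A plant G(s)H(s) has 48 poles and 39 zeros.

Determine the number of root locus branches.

Root locus has n branches where n = number of poles = 48.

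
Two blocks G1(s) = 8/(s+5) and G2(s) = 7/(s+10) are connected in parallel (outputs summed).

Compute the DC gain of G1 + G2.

Parallel: G_eq = G1 + G2. DC gain = G1(0) + G2(0) = 8/5 + 7/10 = 1.6 + 0.7 = 2.3.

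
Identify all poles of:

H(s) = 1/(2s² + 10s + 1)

Discriminant = 10² - 4×2×1 = 100 - 8 = 92 > 0, so two distinct real poles. Using quadratic formula: s = (-10 ± √92)/(2×2) = (-10 ± √92)/4, with √92 ≈ 9.5917. s₁ ≈ -0.1021, s₂ ≈ -4.8979. Poles: s₁ = -0.1021, s₂ = -4.8979.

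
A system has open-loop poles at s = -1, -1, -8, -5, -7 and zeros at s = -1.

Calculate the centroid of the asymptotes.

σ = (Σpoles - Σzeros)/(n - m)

σ = (Σpoles - Σzeros)/(n - m) = (-22 - (-1))/(5 - 1) = -21/4 = -5.25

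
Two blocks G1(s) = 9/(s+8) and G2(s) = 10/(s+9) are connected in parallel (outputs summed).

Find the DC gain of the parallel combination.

Parallel: G_eq = G1 + G2. DC gain = G1(0) + G2(0) = 9/8 + 10/9 = 1.125 + 1.1111 = 2.2361.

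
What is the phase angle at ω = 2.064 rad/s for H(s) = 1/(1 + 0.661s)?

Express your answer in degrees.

Phase = -arctan(ωτ) = -arctan(2.064 × 0.661) = -53.8°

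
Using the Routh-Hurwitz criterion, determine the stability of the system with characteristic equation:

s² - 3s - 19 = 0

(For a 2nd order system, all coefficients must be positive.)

Coefficients: 1, -3, -19. b=-3, c=-19 not positive, so system is unstable.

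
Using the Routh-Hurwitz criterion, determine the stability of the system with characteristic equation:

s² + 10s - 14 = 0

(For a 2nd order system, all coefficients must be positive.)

Coefficients: 1, 10, -14. c=-14 not positive, so system is unstable.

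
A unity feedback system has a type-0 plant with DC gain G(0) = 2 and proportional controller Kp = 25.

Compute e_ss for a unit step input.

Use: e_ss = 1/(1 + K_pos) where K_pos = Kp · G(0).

K_pos = Kp · G(0) = 25 × 2 = 50. e_ss = 1/(1 + 50) = 0.0196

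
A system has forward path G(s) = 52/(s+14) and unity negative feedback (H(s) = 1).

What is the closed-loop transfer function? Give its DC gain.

T(s) = G/(1+GH) = [52/(s+14)] / [1 + 52/(s+14)] = 52/(s+14+52) = 52/(s+66). DC gain = 52/66 = 0.7879.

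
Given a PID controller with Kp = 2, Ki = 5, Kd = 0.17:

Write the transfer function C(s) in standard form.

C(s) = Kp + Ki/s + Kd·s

Substituting values: C(s) = 2 + 5/s + 0.17s = (0.17s² + 2s + 5)/s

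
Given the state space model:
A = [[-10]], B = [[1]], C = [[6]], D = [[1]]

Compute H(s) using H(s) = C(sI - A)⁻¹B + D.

(sI - A)⁻¹ = 1/(s + 10). H(s) = 6×1/(s + 10) + 1 = (s + 16)/(s + 10).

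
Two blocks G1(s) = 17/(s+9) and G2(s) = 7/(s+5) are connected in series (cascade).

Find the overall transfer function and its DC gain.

Series: multiply transfer functions. G_eq = 17/(s+9) × 7/(s+5) = 119/((s+9)(s+5)). DC gain = 119/(9×5) = 2.6444.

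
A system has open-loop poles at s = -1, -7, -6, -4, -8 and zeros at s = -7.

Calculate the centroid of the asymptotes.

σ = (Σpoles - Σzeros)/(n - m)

σ = (Σpoles - Σzeros)/(n - m) = (-26 - (-7))/(5 - 1) = -19/4 = -4.75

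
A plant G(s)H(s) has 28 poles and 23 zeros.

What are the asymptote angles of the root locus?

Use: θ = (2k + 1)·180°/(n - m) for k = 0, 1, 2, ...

n - m = 28 - 23 = 5. Angles: θk = (2k + 1)·180°/5 = 36°, 108°, 180°, 252°, 324°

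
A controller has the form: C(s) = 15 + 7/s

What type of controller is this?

This is a Proportional-Integral (PI) controller.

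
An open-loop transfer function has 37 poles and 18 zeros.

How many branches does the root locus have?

Root locus has n branches where n = number of poles = 37.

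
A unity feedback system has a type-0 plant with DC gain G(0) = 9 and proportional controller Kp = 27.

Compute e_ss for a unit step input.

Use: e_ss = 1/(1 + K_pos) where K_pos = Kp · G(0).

K_pos = Kp · G(0) = 27 × 9 = 243. e_ss = 1/(1 + 243) = 0.0041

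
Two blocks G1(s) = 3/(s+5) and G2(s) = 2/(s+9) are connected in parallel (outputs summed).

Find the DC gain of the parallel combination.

Parallel: G_eq = G1 + G2. DC gain = G1(0) + G2(0) = 3/5 + 2/9 = 0.6 + 0.2222 = 0.8222.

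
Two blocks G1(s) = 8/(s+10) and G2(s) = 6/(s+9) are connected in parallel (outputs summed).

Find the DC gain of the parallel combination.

Parallel: G_eq = G1 + G2. DC gain = G1(0) + G2(0) = 8/10 + 6/9 = 0.8 + 0.6667 = 1.4667.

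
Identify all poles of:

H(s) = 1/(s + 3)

Pole is where denominator = 0: s + 3 = 0, so s = -3.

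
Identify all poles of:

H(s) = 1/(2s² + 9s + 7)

Discriminant = 9² - 4×2×7 = 81 - 56 = 25 > 0, so two distinct real poles. Using quadratic formula: s = (-9 ± √25)/(2×2) = (-9 ± √25)/4, with √25 = 5. s₁ = -4/4 = -1, s₂ = -14/4 = -3.5. Poles: s₁ = -1, s₂ = -3.5.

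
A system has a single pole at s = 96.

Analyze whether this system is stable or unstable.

Pole at s = 96 is in the right half-plane. Unstable.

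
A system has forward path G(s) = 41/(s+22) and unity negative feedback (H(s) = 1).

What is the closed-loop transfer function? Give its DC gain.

T(s) = G/(1+GH) = [41/(s+22)] / [1 + 41/(s+22)] = 41/(s+22+41) = 41/(s+63). DC gain = 41/63 = 0.6508.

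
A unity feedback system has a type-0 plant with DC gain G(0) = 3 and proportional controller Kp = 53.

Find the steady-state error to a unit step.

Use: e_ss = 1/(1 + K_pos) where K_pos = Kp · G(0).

K_pos = Kp · G(0) = 53 × 3 = 159. e_ss = 1/(1 + 159) = 0.00625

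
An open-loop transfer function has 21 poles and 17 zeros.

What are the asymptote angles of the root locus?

n - m = 21 - 17 = 4. Angles: θk = (2k + 1)·180°/4 = 45°, 135°, 225°, 315°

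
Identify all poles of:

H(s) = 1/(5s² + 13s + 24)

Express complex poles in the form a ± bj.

Discriminant = 13² - 4×5×24 = 169 - 480 = -311 < 0, so the poles are a complex conjugate pair s = (-13 ± j√311)/(2×5). Real part = -13/(2×5) = -13/10 = -1.3; imaginary part = ±√311/(2×5) ≈ 1.7635. Poles: s = -1.3 ± 1.7635j.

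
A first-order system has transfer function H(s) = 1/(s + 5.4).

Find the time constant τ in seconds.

For H(s) = 1/(s + 1/τ), the pole is at -1/τ = -5.4, so τ = 1/5.4 = 0.1852 s.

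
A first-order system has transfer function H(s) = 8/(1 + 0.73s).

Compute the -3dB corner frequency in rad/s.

Corner frequency = 1/τ = 1/0.73 = 1.37 rad/s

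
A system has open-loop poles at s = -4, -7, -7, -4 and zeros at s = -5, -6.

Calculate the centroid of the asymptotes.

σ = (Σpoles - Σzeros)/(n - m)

σ = (Σpoles - Σzeros)/(n - m) = (-22 - (-11))/(4 - 2) = -11/2 = -5.5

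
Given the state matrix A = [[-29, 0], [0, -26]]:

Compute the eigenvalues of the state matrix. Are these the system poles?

For diagonal matrix, eigenvalues are diagonal entries: λ₁ = -29, λ₂ = -26. Eigenvalues of A = system poles.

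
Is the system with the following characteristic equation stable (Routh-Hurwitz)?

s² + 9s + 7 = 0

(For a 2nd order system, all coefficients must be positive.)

Coefficients: 1, 9, 7. All positive, so system is stable.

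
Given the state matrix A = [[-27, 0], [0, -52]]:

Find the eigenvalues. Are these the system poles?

For diagonal matrix, eigenvalues are diagonal entries: λ₁ = -27, λ₂ = -52. Eigenvalues of A = system poles.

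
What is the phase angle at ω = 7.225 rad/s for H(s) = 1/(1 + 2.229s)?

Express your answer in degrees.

Phase = -arctan(ωτ) = -arctan(7.225 × 2.229) = -86.4°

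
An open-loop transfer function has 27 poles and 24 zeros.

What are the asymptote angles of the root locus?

n - m = 27 - 24 = 3. Angles: θk = (2k + 1)·180°/3 = 60°, 180°, 300°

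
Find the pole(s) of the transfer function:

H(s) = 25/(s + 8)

Pole is where denominator = 0: s + 8 = 0, so s = -8.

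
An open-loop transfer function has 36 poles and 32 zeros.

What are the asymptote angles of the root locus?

n - m = 36 - 32 = 4. Angles: θk = (2k + 1)·180°/4 = 45°, 135°, 225°, 315°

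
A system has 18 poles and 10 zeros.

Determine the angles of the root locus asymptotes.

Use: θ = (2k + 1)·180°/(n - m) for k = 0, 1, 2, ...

n - m = 18 - 10 = 8. Angles: θk = (2k + 1)·180°/8 = 22.5°, 67.5°, 112.5°, 157.5°, 202.5°, 247.5°, 292.5°, 337.5°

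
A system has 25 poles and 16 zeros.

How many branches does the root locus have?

Root locus has n branches where n = number of poles = 25.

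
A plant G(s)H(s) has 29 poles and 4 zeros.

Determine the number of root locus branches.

Root locus has n branches where n = number of poles = 29.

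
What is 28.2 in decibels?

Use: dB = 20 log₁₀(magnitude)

dB = 20 log₁₀(28.2) = 29.0 dB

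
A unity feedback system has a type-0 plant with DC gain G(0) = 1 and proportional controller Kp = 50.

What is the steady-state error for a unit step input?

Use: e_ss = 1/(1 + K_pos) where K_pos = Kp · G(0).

K_pos = Kp · G(0) = 50 × 1 = 50. e_ss = 1/(1 + 50) = 0.0196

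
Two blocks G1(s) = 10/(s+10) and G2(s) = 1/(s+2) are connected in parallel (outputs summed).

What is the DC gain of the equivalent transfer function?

Parallel: G_eq = G1 + G2. DC gain = G1(0) + G2(0) = 10/10 + 1/2 = 1 + 0.5 = 1.5.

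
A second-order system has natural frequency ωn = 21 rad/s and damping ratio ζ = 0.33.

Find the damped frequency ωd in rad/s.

ωd = ωn√(1 - ζ²) = 21√(1 - 0.33²) = 19.82 rad/s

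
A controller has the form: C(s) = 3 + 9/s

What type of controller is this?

This is a Proportional-Integral (PI) controller.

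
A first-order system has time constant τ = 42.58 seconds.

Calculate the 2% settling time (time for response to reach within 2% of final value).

For first-order system, 2% settling time ≈ 4τ = 4 × 42.58 = 170.32 s.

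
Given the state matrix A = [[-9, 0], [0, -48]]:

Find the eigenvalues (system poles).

For diagonal matrix, eigenvalues are diagonal entries: λ₁ = -9, λ₂ = -48.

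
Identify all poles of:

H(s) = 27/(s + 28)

Pole is where denominator = 0: s + 28 = 0, so s = -28.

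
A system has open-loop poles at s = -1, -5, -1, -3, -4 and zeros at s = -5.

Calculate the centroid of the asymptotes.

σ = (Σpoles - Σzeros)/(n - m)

σ = (Σpoles - Σzeros)/(n - m) = (-14 - (-5))/(5 - 1) = -9/4 = -2.25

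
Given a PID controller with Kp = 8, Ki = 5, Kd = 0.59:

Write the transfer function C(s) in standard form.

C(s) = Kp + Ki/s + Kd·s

Substituting values: C(s) = 8 + 5/s + 0.59s = (0.59s² + 8s + 5)/s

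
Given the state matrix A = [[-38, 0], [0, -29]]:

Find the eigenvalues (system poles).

For diagonal matrix, eigenvalues are diagonal entries: λ₁ = -38, λ₂ = -29.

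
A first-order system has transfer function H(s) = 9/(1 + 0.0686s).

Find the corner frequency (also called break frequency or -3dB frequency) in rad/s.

Corner frequency = 1/τ = 1/0.0686 = 14.577 rad/s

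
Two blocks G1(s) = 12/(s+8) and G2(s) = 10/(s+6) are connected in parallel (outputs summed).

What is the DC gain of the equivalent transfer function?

Parallel: G_eq = G1 + G2. DC gain = G1(0) + G2(0) = 12/8 + 10/6 = 1.5 + 1.6667 = 3.1667.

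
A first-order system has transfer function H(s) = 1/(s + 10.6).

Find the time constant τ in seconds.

For H(s) = 1/(s + 1/τ), the pole is at -1/τ = -10.6, so τ = 1/10.6 = 0.0943 s.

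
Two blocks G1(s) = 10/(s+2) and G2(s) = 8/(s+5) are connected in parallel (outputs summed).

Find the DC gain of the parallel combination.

Parallel: G_eq = G1 + G2. DC gain = G1(0) + G2(0) = 10/2 + 8/5 = 5 + 1.6 = 6.6.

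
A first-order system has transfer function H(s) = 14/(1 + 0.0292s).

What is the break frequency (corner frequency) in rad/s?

Corner frequency = 1/τ = 1/0.0292 = 34.247 rad/s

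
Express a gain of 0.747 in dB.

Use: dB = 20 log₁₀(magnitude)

dB = 20 log₁₀(0.747) = -2.5 dB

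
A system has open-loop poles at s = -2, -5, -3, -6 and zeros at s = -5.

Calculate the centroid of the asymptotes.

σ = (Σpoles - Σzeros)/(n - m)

σ = (Σpoles - Σzeros)/(n - m) = (-16 - (-5))/(4 - 1) = -11/3 = -3.67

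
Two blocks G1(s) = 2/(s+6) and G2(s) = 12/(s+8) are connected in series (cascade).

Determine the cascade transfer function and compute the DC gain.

Series: multiply transfer functions. G_eq = 2/(s+6) × 12/(s+8) = 24/((s+6)(s+8)). DC gain = 24/(6×8) = 0.5.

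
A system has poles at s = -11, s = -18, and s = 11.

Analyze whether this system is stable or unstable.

Pole(s) at s = 11 are not in the left half-plane. System is unstable.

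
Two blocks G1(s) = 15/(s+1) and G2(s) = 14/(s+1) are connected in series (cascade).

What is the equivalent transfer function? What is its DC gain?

Series: multiply transfer functions. G_eq = 15/(s+1) × 14/(s+1) = 210/((s+1)(s+1)). DC gain = 210/(1×1) = 210.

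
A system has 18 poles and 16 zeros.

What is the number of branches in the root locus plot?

Root locus has n branches where n = number of poles = 18.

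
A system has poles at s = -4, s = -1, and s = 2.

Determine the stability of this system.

Pole(s) at s = 2 are not in the left half-plane. System is unstable.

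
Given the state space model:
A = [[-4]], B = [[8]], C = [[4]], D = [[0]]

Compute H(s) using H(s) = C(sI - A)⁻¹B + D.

(sI - A)⁻¹ = 1/(s + 4). H(s) = 4 × 8/(s + 4) + 0 = 32/(s + 4).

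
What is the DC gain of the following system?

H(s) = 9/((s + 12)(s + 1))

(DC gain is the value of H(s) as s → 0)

DC gain = H(0) = 9/(12 × 1) = 9/12 = 0.75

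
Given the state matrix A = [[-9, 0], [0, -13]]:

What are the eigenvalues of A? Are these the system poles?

For diagonal matrix, eigenvalues are diagonal entries: λ₁ = -9, λ₂ = -13. Eigenvalues of A = system poles.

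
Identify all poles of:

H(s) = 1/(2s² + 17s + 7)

Discriminant = 17² - 4×2×7 = 289 - 56 = 233 > 0, so two distinct real poles. Using quadratic formula: s = (-17 ± √233)/(2×2) = (-17 ± √233)/4, with √233 ≈ 15.2643. s₁ ≈ -0.4339, s₂ ≈ -8.0661. Poles: s₁ = -0.4339, s₂ = -8.0661.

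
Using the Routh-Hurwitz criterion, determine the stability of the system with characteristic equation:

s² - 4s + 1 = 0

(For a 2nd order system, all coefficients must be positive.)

Coefficients: 1, -4, 1. b=-4 not positive, so system is unstable.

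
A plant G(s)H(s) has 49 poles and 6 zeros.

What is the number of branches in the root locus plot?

Root locus has n branches where n = number of poles = 49.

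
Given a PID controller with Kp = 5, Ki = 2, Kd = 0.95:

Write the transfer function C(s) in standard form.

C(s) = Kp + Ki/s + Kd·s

Substituting values: C(s) = 5 + 2/s + 0.95s = (0.95s² + 5s + 2)/s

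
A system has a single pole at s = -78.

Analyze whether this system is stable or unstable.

Pole at s = -78 is in the left half-plane. Stable.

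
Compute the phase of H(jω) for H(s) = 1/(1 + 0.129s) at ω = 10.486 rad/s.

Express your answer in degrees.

Phase = -arctan(ωτ) = -arctan(10.486 × 0.129) = -53.5°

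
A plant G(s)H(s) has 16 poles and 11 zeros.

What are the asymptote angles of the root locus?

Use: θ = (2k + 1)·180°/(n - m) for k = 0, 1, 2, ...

n - m = 16 - 11 = 5. Angles: θk = (2k + 1)·180°/5 = 36°, 108°, 180°, 252°, 324°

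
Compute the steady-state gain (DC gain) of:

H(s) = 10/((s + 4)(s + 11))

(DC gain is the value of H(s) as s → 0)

DC gain = H(0) = 10/(4 × 11) = 10/44 = 0.2273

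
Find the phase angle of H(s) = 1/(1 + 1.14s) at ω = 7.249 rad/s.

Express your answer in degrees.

Phase = -arctan(ωτ) = -arctan(7.249 × 1.14) = -83.1°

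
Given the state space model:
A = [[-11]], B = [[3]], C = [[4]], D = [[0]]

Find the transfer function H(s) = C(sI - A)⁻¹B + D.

(sI - A)⁻¹ = 1/(s + 11). H(s) = 4 × 3/(s + 11) + 0 = 12/(s + 11).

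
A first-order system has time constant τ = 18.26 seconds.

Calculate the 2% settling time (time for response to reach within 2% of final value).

For first-order system, 2% settling time ≈ 4τ = 4 × 18.26 = 73.04 s.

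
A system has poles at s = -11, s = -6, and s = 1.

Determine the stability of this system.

Pole(s) at s = 1 are not in the left half-plane. System is unstable.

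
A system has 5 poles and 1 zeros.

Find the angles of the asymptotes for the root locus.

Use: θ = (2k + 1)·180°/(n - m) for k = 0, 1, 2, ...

n - m = 5 - 1 = 4. Angles: θk = (2k + 1)·180°/4 = 45°, 135°, 225°, 315°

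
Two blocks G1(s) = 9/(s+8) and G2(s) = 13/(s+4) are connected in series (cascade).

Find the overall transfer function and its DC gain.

Series: multiply transfer functions. G_eq = 9/(s+8) × 13/(s+4) = 117/((s+8)(s+4)). DC gain = 117/(8×4) = 3.65625.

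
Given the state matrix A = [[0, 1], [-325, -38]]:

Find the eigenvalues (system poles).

det(A - λI) = λ² - (-38)λ + 325 = (λ - (-25))(λ - (-13)). Eigenvalues: -25, -13.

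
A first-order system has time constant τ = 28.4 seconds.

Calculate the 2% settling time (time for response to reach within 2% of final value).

For first-order system, 2% settling time ≈ 4τ = 4 × 28.4 = 113.6 s.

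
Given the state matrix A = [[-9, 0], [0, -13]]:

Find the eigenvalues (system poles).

For diagonal matrix, eigenvalues are diagonal entries: λ₁ = -9, λ₂ = -13.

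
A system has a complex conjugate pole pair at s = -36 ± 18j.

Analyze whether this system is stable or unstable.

Real part of poles is -36 (< 0, left half-plane). Stable.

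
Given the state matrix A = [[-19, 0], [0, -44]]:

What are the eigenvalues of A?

For diagonal matrix, eigenvalues are diagonal entries: λ₁ = -19, λ₂ = -44.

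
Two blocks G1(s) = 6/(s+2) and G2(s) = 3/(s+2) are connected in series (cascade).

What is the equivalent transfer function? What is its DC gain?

Series: multiply transfer functions. G_eq = 6/(s+2) × 3/(s+2) = 18/((s+2)(s+2)). DC gain = 18/(2×2) = 4.5.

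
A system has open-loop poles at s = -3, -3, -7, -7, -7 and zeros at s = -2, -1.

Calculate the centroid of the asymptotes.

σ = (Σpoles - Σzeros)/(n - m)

σ = (Σpoles - Σzeros)/(n - m) = (-27 - (-3))/(5 - 2) = -24/3 = -8.0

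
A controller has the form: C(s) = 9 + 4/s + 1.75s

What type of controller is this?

This is a Proportional-Integral-Derivative (PID) controller.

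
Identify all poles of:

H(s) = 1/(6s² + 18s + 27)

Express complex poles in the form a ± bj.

Discriminant = 18² - 4×6×27 = 324 - 648 = -324 < 0, so the poles are a complex conjugate pair s = (-18 ± j√324)/(2×6). Real part = -18/(2×6) = -18/12 = -1.5; imaginary part = ±√324/(2×6) = 18/12 = 1.5. Poles: s = -1.5 ± 1.5j.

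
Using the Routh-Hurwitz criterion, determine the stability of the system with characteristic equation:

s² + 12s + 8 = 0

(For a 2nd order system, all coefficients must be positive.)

Coefficients: 1, 12, 8. All positive, so system is stable.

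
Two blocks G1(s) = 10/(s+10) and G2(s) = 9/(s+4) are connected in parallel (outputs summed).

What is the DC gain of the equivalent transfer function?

Parallel: G_eq = G1 + G2. DC gain = G1(0) + G2(0) = 10/10 + 9/4 = 1 + 2.25 = 3.25.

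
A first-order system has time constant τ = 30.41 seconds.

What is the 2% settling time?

For first-order system, 2% settling time ≈ 4τ = 4 × 30.41 = 121.64 s.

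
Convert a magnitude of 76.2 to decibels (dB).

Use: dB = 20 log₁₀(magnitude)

dB = 20 log₁₀(76.2) = 37.6 dB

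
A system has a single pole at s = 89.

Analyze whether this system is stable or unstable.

Pole at s = 89 is in the right half-plane. Unstable.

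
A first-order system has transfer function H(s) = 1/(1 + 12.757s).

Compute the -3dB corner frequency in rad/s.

Corner frequency = 1/τ = 1/12.757 = 0.078 rad/s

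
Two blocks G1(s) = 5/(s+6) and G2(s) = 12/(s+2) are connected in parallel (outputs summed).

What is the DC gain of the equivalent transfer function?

Parallel: G_eq = G1 + G2. DC gain = G1(0) + G2(0) = 5/6 + 12/2 = 0.8333 + 6 = 6.8333.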